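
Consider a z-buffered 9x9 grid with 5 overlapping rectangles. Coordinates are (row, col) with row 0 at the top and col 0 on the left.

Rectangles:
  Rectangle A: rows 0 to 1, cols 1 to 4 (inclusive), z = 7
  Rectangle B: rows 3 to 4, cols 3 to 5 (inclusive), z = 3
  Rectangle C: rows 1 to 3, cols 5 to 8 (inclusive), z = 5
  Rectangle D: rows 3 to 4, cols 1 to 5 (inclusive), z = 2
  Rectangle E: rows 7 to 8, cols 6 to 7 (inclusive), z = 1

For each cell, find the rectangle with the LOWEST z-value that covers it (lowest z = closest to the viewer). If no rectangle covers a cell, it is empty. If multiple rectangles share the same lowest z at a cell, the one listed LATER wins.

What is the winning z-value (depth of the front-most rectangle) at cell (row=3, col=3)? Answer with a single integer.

Answer: 2

Derivation:
Check cell (3,3):
  A: rows 0-1 cols 1-4 -> outside (row miss)
  B: rows 3-4 cols 3-5 z=3 -> covers; best now B (z=3)
  C: rows 1-3 cols 5-8 -> outside (col miss)
  D: rows 3-4 cols 1-5 z=2 -> covers; best now D (z=2)
  E: rows 7-8 cols 6-7 -> outside (row miss)
Winner: D at z=2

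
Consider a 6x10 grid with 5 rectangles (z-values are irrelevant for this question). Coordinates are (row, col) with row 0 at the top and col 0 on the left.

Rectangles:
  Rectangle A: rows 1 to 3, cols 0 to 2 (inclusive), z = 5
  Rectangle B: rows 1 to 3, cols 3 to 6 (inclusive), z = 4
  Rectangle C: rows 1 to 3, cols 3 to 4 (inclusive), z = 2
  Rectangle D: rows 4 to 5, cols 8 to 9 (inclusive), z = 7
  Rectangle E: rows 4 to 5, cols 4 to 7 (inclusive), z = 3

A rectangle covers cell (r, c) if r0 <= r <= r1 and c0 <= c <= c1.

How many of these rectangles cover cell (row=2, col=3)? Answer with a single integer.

Answer: 2

Derivation:
Check cell (2,3):
  A: rows 1-3 cols 0-2 -> outside (col miss)
  B: rows 1-3 cols 3-6 -> covers
  C: rows 1-3 cols 3-4 -> covers
  D: rows 4-5 cols 8-9 -> outside (row miss)
  E: rows 4-5 cols 4-7 -> outside (row miss)
Count covering = 2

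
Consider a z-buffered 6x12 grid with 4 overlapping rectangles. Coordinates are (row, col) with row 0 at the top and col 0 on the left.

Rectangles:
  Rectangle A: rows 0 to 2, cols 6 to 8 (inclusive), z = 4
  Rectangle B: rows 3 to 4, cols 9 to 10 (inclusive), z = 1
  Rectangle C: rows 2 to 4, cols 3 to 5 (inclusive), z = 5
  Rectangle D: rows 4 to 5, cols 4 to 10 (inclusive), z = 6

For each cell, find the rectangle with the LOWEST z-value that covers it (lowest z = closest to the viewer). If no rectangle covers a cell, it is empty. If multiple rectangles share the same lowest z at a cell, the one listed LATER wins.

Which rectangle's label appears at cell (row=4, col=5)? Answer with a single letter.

Check cell (4,5):
  A: rows 0-2 cols 6-8 -> outside (row miss)
  B: rows 3-4 cols 9-10 -> outside (col miss)
  C: rows 2-4 cols 3-5 z=5 -> covers; best now C (z=5)
  D: rows 4-5 cols 4-10 z=6 -> covers; best now C (z=5)
Winner: C at z=5

Answer: C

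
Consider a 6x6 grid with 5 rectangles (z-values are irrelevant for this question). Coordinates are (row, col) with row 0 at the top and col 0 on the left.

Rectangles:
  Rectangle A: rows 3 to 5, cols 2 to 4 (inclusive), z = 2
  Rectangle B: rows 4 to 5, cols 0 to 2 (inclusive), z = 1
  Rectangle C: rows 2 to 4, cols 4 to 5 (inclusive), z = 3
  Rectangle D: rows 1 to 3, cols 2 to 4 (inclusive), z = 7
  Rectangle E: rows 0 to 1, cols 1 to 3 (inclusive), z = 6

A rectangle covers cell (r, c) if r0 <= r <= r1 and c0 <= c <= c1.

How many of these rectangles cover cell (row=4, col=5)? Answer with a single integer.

Answer: 1

Derivation:
Check cell (4,5):
  A: rows 3-5 cols 2-4 -> outside (col miss)
  B: rows 4-5 cols 0-2 -> outside (col miss)
  C: rows 2-4 cols 4-5 -> covers
  D: rows 1-3 cols 2-4 -> outside (row miss)
  E: rows 0-1 cols 1-3 -> outside (row miss)
Count covering = 1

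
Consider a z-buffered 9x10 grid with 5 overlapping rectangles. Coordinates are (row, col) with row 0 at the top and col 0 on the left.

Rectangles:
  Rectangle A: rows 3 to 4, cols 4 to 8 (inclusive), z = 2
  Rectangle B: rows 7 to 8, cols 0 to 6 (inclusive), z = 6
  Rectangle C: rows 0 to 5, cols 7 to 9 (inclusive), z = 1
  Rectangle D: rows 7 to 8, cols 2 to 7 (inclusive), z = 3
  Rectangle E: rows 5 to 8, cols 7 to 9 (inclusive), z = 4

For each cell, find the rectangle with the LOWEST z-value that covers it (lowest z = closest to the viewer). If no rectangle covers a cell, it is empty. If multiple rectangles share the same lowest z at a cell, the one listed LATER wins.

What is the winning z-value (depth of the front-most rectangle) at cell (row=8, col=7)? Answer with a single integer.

Check cell (8,7):
  A: rows 3-4 cols 4-8 -> outside (row miss)
  B: rows 7-8 cols 0-6 -> outside (col miss)
  C: rows 0-5 cols 7-9 -> outside (row miss)
  D: rows 7-8 cols 2-7 z=3 -> covers; best now D (z=3)
  E: rows 5-8 cols 7-9 z=4 -> covers; best now D (z=3)
Winner: D at z=3

Answer: 3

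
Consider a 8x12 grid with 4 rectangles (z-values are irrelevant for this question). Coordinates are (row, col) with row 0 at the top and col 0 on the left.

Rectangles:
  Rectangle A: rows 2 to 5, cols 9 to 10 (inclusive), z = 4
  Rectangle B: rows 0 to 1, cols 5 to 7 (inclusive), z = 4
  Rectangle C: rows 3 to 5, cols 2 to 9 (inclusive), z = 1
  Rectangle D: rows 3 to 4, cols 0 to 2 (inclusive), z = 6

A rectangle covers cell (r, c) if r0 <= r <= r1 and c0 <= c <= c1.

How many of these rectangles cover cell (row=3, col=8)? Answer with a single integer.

Answer: 1

Derivation:
Check cell (3,8):
  A: rows 2-5 cols 9-10 -> outside (col miss)
  B: rows 0-1 cols 5-7 -> outside (row miss)
  C: rows 3-5 cols 2-9 -> covers
  D: rows 3-4 cols 0-2 -> outside (col miss)
Count covering = 1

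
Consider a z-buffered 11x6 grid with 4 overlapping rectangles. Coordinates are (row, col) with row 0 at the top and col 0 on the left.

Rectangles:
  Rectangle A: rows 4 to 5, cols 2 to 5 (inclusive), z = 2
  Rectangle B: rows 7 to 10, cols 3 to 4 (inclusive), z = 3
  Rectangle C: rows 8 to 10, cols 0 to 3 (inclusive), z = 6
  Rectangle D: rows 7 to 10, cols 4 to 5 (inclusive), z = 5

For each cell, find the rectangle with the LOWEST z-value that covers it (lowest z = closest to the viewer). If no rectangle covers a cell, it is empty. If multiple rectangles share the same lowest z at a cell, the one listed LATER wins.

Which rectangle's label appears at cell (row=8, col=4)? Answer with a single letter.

Check cell (8,4):
  A: rows 4-5 cols 2-5 -> outside (row miss)
  B: rows 7-10 cols 3-4 z=3 -> covers; best now B (z=3)
  C: rows 8-10 cols 0-3 -> outside (col miss)
  D: rows 7-10 cols 4-5 z=5 -> covers; best now B (z=3)
Winner: B at z=3

Answer: B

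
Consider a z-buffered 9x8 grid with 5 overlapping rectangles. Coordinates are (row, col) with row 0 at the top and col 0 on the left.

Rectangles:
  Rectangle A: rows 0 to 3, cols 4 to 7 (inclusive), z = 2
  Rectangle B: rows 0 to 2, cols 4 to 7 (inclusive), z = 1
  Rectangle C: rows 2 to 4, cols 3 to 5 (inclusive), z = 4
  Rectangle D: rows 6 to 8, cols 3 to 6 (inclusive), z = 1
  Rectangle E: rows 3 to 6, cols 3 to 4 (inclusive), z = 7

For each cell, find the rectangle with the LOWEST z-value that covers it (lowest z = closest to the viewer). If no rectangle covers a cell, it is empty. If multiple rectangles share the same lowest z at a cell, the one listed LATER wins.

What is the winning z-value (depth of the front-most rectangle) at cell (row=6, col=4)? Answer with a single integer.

Check cell (6,4):
  A: rows 0-3 cols 4-7 -> outside (row miss)
  B: rows 0-2 cols 4-7 -> outside (row miss)
  C: rows 2-4 cols 3-5 -> outside (row miss)
  D: rows 6-8 cols 3-6 z=1 -> covers; best now D (z=1)
  E: rows 3-6 cols 3-4 z=7 -> covers; best now D (z=1)
Winner: D at z=1

Answer: 1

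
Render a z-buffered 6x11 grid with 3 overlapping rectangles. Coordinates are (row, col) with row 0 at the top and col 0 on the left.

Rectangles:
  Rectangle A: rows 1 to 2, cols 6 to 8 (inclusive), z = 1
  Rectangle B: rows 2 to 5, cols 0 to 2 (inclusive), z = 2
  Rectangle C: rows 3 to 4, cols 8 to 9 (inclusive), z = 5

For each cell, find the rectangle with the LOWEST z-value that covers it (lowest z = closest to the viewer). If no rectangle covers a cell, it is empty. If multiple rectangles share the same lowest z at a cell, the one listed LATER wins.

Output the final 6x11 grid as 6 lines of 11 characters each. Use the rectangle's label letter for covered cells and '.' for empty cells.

...........
......AAA..
BBB...AAA..
BBB.....CC.
BBB.....CC.
BBB........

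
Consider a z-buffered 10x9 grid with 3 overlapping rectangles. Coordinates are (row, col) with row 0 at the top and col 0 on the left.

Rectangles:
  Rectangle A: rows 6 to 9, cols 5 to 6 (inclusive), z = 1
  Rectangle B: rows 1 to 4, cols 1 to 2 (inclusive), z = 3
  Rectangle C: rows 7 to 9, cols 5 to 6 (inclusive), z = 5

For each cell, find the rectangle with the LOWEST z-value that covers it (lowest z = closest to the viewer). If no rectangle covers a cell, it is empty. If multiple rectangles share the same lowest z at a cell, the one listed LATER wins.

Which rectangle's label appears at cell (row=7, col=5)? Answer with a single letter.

Check cell (7,5):
  A: rows 6-9 cols 5-6 z=1 -> covers; best now A (z=1)
  B: rows 1-4 cols 1-2 -> outside (row miss)
  C: rows 7-9 cols 5-6 z=5 -> covers; best now A (z=1)
Winner: A at z=1

Answer: A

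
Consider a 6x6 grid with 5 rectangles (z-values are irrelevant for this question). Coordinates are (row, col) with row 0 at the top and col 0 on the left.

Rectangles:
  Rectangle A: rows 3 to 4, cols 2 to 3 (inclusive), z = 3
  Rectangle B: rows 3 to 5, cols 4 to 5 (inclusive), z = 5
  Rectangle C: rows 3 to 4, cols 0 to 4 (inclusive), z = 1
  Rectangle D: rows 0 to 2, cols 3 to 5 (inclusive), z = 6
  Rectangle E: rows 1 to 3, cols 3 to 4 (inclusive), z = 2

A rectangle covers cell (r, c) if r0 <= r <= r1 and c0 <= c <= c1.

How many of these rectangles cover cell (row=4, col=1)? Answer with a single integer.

Check cell (4,1):
  A: rows 3-4 cols 2-3 -> outside (col miss)
  B: rows 3-5 cols 4-5 -> outside (col miss)
  C: rows 3-4 cols 0-4 -> covers
  D: rows 0-2 cols 3-5 -> outside (row miss)
  E: rows 1-3 cols 3-4 -> outside (row miss)
Count covering = 1

Answer: 1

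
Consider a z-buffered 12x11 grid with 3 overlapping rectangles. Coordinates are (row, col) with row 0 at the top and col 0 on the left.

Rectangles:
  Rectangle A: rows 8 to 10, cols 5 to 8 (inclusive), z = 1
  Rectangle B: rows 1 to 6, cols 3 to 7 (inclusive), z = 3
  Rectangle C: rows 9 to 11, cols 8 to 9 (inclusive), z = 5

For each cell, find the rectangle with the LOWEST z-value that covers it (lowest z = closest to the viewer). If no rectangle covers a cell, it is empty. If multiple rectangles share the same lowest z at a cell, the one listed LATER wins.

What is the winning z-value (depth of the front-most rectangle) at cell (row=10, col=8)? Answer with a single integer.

Check cell (10,8):
  A: rows 8-10 cols 5-8 z=1 -> covers; best now A (z=1)
  B: rows 1-6 cols 3-7 -> outside (row miss)
  C: rows 9-11 cols 8-9 z=5 -> covers; best now A (z=1)
Winner: A at z=1

Answer: 1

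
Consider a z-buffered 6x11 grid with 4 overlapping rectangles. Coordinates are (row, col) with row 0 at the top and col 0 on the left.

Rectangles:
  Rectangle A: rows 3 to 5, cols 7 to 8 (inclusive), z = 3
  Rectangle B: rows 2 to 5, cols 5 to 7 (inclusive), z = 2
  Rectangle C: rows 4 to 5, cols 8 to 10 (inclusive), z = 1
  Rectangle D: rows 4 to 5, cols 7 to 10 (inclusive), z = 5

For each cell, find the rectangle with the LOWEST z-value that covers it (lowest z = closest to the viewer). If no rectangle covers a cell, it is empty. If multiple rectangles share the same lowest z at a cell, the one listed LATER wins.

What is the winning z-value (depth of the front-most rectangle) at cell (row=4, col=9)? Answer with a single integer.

Check cell (4,9):
  A: rows 3-5 cols 7-8 -> outside (col miss)
  B: rows 2-5 cols 5-7 -> outside (col miss)
  C: rows 4-5 cols 8-10 z=1 -> covers; best now C (z=1)
  D: rows 4-5 cols 7-10 z=5 -> covers; best now C (z=1)
Winner: C at z=1

Answer: 1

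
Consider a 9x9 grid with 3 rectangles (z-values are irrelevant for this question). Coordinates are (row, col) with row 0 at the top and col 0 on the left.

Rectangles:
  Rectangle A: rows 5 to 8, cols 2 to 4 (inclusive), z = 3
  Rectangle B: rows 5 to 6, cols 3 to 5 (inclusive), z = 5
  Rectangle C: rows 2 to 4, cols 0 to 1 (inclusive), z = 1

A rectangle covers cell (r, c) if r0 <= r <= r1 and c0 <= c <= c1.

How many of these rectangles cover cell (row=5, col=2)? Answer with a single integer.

Check cell (5,2):
  A: rows 5-8 cols 2-4 -> covers
  B: rows 5-6 cols 3-5 -> outside (col miss)
  C: rows 2-4 cols 0-1 -> outside (row miss)
Count covering = 1

Answer: 1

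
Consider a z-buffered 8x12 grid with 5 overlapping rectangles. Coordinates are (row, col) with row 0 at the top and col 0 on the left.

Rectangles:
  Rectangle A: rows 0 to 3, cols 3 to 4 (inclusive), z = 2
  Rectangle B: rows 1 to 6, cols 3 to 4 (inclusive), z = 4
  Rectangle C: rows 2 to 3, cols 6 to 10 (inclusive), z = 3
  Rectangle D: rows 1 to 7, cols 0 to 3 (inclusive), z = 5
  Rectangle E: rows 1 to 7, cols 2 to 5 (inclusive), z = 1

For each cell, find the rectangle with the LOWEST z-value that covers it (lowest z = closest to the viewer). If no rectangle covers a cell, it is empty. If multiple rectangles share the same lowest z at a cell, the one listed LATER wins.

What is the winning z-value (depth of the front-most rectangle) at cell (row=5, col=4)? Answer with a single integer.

Answer: 1

Derivation:
Check cell (5,4):
  A: rows 0-3 cols 3-4 -> outside (row miss)
  B: rows 1-6 cols 3-4 z=4 -> covers; best now B (z=4)
  C: rows 2-3 cols 6-10 -> outside (row miss)
  D: rows 1-7 cols 0-3 -> outside (col miss)
  E: rows 1-7 cols 2-5 z=1 -> covers; best now E (z=1)
Winner: E at z=1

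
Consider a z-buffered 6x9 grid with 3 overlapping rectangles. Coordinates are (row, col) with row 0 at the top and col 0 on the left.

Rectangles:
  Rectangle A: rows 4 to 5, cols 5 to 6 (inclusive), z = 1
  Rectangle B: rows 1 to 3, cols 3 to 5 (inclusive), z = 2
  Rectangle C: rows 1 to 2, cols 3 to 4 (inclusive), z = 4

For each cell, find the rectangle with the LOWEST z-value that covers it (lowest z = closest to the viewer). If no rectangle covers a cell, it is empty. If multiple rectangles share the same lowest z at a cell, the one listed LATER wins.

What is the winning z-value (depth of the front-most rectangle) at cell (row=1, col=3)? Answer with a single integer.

Check cell (1,3):
  A: rows 4-5 cols 5-6 -> outside (row miss)
  B: rows 1-3 cols 3-5 z=2 -> covers; best now B (z=2)
  C: rows 1-2 cols 3-4 z=4 -> covers; best now B (z=2)
Winner: B at z=2

Answer: 2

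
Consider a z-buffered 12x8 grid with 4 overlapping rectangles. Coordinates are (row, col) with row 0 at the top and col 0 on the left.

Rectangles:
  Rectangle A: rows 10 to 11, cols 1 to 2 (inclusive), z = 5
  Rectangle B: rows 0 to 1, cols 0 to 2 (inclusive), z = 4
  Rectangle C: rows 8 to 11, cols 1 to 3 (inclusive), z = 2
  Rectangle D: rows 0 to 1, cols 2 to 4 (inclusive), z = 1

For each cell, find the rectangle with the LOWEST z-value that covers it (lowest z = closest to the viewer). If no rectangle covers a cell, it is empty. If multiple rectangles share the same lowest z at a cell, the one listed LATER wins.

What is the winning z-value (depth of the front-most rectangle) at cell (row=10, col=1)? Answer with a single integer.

Answer: 2

Derivation:
Check cell (10,1):
  A: rows 10-11 cols 1-2 z=5 -> covers; best now A (z=5)
  B: rows 0-1 cols 0-2 -> outside (row miss)
  C: rows 8-11 cols 1-3 z=2 -> covers; best now C (z=2)
  D: rows 0-1 cols 2-4 -> outside (row miss)
Winner: C at z=2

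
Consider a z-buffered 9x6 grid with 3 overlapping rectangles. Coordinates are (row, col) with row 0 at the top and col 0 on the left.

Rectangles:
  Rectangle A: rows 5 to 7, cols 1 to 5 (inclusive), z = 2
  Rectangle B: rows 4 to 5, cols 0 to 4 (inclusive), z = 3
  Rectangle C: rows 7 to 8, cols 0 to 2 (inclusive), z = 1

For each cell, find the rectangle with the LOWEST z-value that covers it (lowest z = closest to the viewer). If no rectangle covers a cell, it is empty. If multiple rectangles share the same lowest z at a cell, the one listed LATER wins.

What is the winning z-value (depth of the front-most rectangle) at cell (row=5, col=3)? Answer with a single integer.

Answer: 2

Derivation:
Check cell (5,3):
  A: rows 5-7 cols 1-5 z=2 -> covers; best now A (z=2)
  B: rows 4-5 cols 0-4 z=3 -> covers; best now A (z=2)
  C: rows 7-8 cols 0-2 -> outside (row miss)
Winner: A at z=2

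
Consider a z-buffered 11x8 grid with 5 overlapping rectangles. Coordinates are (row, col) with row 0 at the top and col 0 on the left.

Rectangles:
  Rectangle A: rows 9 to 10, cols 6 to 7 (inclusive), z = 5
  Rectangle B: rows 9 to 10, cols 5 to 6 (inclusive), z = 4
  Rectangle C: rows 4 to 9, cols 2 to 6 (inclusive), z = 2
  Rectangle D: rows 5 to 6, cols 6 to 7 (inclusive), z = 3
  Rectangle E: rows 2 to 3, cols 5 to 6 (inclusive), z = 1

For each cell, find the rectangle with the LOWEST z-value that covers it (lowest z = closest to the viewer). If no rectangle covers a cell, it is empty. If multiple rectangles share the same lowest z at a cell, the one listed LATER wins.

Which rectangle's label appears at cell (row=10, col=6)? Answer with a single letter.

Answer: B

Derivation:
Check cell (10,6):
  A: rows 9-10 cols 6-7 z=5 -> covers; best now A (z=5)
  B: rows 9-10 cols 5-6 z=4 -> covers; best now B (z=4)
  C: rows 4-9 cols 2-6 -> outside (row miss)
  D: rows 5-6 cols 6-7 -> outside (row miss)
  E: rows 2-3 cols 5-6 -> outside (row miss)
Winner: B at z=4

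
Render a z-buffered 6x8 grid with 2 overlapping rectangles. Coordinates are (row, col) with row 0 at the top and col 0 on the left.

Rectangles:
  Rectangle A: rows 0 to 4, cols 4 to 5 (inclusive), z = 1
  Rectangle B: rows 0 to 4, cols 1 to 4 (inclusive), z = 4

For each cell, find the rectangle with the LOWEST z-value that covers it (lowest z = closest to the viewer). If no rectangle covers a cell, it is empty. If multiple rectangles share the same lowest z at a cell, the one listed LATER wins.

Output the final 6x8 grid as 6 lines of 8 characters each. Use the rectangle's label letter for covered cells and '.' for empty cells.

.BBBAA..
.BBBAA..
.BBBAA..
.BBBAA..
.BBBAA..
........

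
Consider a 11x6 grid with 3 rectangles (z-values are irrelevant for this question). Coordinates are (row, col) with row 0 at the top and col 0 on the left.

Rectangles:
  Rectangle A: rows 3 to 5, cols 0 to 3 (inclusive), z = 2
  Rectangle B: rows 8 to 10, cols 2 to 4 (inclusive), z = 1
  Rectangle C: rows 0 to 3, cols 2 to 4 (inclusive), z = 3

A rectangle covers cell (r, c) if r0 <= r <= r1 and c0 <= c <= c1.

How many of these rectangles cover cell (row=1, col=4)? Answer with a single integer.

Check cell (1,4):
  A: rows 3-5 cols 0-3 -> outside (row miss)
  B: rows 8-10 cols 2-4 -> outside (row miss)
  C: rows 0-3 cols 2-4 -> covers
Count covering = 1

Answer: 1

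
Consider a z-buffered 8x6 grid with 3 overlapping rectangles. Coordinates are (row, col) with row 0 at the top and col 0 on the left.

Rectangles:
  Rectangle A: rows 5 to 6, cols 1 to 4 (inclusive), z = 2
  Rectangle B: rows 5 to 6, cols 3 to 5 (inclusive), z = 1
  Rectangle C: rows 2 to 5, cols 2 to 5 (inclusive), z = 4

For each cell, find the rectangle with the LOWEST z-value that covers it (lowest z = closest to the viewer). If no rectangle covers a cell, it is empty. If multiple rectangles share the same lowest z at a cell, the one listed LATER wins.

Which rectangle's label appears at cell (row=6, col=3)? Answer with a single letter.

Answer: B

Derivation:
Check cell (6,3):
  A: rows 5-6 cols 1-4 z=2 -> covers; best now A (z=2)
  B: rows 5-6 cols 3-5 z=1 -> covers; best now B (z=1)
  C: rows 2-5 cols 2-5 -> outside (row miss)
Winner: B at z=1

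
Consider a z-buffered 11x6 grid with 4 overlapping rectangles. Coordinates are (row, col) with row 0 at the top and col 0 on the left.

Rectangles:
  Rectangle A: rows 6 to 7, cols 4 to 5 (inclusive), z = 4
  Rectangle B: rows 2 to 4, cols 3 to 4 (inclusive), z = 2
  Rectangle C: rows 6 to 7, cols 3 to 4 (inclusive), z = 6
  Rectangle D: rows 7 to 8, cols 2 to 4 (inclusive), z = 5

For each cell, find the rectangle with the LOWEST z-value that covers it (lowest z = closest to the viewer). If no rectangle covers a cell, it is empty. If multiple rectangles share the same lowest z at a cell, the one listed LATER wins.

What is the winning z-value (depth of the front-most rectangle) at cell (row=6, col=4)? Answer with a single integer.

Check cell (6,4):
  A: rows 6-7 cols 4-5 z=4 -> covers; best now A (z=4)
  B: rows 2-4 cols 3-4 -> outside (row miss)
  C: rows 6-7 cols 3-4 z=6 -> covers; best now A (z=4)
  D: rows 7-8 cols 2-4 -> outside (row miss)
Winner: A at z=4

Answer: 4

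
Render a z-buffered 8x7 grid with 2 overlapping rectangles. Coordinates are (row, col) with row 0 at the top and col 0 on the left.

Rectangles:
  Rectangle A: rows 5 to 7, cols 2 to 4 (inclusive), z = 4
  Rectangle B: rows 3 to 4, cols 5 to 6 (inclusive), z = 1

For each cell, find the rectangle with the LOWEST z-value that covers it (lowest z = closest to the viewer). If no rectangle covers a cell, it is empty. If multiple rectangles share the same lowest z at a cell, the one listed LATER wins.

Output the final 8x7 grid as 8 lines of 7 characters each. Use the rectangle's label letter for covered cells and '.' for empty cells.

.......
.......
.......
.....BB
.....BB
..AAA..
..AAA..
..AAA..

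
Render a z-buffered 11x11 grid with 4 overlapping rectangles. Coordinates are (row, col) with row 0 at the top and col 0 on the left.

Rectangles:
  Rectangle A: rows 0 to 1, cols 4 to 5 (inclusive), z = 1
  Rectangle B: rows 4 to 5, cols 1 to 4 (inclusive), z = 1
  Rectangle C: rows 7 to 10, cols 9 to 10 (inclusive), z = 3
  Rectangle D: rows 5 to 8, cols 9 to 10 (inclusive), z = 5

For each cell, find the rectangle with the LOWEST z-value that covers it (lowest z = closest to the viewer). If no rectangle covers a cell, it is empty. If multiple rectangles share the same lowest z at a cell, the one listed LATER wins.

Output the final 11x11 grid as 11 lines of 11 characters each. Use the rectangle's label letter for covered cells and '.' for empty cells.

....AA.....
....AA.....
...........
...........
.BBBB......
.BBBB....DD
.........DD
.........CC
.........CC
.........CC
.........CC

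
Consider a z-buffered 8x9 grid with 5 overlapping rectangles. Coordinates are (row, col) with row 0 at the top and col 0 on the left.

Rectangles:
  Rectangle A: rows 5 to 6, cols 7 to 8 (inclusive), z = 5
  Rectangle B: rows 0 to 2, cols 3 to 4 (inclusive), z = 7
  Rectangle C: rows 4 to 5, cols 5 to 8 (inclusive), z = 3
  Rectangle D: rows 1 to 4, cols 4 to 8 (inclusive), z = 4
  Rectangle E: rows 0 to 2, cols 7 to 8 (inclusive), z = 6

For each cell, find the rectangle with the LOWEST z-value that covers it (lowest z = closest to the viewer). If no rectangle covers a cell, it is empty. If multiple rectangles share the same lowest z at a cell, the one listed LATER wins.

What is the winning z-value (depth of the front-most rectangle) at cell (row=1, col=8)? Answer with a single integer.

Check cell (1,8):
  A: rows 5-6 cols 7-8 -> outside (row miss)
  B: rows 0-2 cols 3-4 -> outside (col miss)
  C: rows 4-5 cols 5-8 -> outside (row miss)
  D: rows 1-4 cols 4-8 z=4 -> covers; best now D (z=4)
  E: rows 0-2 cols 7-8 z=6 -> covers; best now D (z=4)
Winner: D at z=4

Answer: 4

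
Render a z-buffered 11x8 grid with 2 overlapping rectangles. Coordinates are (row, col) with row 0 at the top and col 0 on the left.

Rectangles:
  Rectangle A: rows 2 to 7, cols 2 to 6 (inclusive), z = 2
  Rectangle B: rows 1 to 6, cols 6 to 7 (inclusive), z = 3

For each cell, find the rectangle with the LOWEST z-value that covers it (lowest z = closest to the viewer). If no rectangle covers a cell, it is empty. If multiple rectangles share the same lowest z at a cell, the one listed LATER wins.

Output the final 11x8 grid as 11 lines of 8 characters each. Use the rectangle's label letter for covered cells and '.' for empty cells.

........
......BB
..AAAAAB
..AAAAAB
..AAAAAB
..AAAAAB
..AAAAAB
..AAAAA.
........
........
........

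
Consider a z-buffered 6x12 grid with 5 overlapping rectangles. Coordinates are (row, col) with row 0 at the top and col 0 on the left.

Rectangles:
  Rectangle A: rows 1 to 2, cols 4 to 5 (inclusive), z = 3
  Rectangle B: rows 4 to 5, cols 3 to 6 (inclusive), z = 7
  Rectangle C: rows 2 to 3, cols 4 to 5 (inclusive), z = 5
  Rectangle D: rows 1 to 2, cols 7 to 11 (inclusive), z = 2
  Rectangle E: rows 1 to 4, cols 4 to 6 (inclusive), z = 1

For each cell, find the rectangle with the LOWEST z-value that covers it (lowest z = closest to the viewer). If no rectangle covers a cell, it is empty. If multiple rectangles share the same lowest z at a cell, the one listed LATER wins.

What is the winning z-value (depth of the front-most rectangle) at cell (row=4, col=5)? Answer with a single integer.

Answer: 1

Derivation:
Check cell (4,5):
  A: rows 1-2 cols 4-5 -> outside (row miss)
  B: rows 4-5 cols 3-6 z=7 -> covers; best now B (z=7)
  C: rows 2-3 cols 4-5 -> outside (row miss)
  D: rows 1-2 cols 7-11 -> outside (row miss)
  E: rows 1-4 cols 4-6 z=1 -> covers; best now E (z=1)
Winner: E at z=1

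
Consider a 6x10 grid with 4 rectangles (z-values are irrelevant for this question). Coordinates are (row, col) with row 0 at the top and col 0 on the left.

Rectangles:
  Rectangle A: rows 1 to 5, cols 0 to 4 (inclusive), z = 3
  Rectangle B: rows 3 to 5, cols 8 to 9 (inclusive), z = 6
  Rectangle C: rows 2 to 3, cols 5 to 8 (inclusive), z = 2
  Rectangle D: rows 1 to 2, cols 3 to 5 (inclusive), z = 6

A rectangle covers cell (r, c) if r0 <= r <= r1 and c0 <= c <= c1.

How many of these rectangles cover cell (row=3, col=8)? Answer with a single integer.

Check cell (3,8):
  A: rows 1-5 cols 0-4 -> outside (col miss)
  B: rows 3-5 cols 8-9 -> covers
  C: rows 2-3 cols 5-8 -> covers
  D: rows 1-2 cols 3-5 -> outside (row miss)
Count covering = 2

Answer: 2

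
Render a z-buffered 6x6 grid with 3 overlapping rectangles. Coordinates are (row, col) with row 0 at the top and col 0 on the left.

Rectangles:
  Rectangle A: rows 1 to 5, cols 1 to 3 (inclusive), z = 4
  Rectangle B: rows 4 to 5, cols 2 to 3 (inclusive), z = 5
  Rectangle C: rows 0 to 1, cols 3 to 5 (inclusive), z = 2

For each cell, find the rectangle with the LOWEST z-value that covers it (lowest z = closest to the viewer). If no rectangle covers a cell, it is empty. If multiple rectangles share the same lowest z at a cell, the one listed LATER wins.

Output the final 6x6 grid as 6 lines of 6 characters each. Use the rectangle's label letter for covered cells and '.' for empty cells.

...CCC
.AACCC
.AAA..
.AAA..
.AAA..
.AAA..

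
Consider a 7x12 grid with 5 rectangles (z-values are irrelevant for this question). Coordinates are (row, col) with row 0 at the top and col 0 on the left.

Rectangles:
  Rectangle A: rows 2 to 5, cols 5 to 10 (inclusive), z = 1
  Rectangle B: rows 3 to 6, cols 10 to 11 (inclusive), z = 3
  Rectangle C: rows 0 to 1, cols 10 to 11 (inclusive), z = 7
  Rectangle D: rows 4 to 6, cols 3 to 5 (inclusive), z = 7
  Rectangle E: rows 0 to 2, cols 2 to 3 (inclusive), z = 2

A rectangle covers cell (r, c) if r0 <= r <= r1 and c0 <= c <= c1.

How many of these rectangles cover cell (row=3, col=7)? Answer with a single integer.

Check cell (3,7):
  A: rows 2-5 cols 5-10 -> covers
  B: rows 3-6 cols 10-11 -> outside (col miss)
  C: rows 0-1 cols 10-11 -> outside (row miss)
  D: rows 4-6 cols 3-5 -> outside (row miss)
  E: rows 0-2 cols 2-3 -> outside (row miss)
Count covering = 1

Answer: 1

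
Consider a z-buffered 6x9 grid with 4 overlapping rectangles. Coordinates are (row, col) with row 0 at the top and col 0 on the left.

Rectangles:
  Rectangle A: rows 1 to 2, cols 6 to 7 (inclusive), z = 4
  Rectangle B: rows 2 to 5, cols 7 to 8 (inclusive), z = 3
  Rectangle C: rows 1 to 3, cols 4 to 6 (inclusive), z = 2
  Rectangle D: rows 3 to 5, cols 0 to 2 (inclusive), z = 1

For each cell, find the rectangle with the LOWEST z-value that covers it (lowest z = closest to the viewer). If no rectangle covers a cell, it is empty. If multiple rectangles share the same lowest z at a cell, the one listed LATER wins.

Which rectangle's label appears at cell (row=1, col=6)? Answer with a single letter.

Answer: C

Derivation:
Check cell (1,6):
  A: rows 1-2 cols 6-7 z=4 -> covers; best now A (z=4)
  B: rows 2-5 cols 7-8 -> outside (row miss)
  C: rows 1-3 cols 4-6 z=2 -> covers; best now C (z=2)
  D: rows 3-5 cols 0-2 -> outside (row miss)
Winner: C at z=2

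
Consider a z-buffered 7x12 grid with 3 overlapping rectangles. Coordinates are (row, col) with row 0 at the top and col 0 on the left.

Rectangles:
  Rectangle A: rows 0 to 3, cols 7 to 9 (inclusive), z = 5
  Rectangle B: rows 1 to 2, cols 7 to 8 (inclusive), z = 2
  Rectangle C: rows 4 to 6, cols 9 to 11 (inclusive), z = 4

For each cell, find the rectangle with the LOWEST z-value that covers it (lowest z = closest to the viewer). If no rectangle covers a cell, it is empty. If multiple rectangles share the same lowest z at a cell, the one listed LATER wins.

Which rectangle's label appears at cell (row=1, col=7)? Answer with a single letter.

Answer: B

Derivation:
Check cell (1,7):
  A: rows 0-3 cols 7-9 z=5 -> covers; best now A (z=5)
  B: rows 1-2 cols 7-8 z=2 -> covers; best now B (z=2)
  C: rows 4-6 cols 9-11 -> outside (row miss)
Winner: B at z=2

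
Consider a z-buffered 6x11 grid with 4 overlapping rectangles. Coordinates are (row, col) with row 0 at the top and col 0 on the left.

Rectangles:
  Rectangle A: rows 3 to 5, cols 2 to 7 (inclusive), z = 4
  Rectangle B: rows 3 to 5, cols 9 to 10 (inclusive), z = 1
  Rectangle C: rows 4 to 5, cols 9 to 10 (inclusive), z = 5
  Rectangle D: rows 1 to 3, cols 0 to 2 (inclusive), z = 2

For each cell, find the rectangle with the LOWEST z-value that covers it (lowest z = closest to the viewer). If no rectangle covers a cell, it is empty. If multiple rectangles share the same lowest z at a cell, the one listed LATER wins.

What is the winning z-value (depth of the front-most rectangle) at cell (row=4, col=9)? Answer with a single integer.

Check cell (4,9):
  A: rows 3-5 cols 2-7 -> outside (col miss)
  B: rows 3-5 cols 9-10 z=1 -> covers; best now B (z=1)
  C: rows 4-5 cols 9-10 z=5 -> covers; best now B (z=1)
  D: rows 1-3 cols 0-2 -> outside (row miss)
Winner: B at z=1

Answer: 1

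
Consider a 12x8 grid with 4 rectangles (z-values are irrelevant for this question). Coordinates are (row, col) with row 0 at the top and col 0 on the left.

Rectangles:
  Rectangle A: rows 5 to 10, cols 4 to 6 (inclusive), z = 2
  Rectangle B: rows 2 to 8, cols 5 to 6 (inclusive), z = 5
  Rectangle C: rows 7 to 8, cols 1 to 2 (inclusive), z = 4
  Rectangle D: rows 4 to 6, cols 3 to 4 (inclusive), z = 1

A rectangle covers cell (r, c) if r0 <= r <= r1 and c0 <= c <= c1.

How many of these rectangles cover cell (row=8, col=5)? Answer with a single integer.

Answer: 2

Derivation:
Check cell (8,5):
  A: rows 5-10 cols 4-6 -> covers
  B: rows 2-8 cols 5-6 -> covers
  C: rows 7-8 cols 1-2 -> outside (col miss)
  D: rows 4-6 cols 3-4 -> outside (row miss)
Count covering = 2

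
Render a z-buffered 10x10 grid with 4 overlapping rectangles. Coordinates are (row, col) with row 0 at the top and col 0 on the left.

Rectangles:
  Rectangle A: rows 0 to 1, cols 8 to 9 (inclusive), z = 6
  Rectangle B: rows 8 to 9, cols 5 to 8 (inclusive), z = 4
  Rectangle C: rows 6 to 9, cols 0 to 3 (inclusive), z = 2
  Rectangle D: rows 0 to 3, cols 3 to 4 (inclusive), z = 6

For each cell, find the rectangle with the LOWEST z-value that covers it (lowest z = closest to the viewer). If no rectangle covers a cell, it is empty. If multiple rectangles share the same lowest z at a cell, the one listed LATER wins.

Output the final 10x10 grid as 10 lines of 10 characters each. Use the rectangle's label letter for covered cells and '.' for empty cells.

...DD...AA
...DD...AA
...DD.....
...DD.....
..........
..........
CCCC......
CCCC......
CCCC.BBBB.
CCCC.BBBB.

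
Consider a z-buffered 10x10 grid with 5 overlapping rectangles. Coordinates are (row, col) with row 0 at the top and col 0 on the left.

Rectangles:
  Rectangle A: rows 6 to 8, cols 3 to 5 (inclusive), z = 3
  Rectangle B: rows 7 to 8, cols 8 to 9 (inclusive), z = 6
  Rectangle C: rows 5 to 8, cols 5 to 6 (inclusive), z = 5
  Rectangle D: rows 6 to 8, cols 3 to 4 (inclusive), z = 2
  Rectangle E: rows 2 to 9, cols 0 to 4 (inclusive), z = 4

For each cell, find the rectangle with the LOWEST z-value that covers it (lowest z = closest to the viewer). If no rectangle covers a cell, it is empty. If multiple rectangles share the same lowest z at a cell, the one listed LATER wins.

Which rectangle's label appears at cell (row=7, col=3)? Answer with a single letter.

Check cell (7,3):
  A: rows 6-8 cols 3-5 z=3 -> covers; best now A (z=3)
  B: rows 7-8 cols 8-9 -> outside (col miss)
  C: rows 5-8 cols 5-6 -> outside (col miss)
  D: rows 6-8 cols 3-4 z=2 -> covers; best now D (z=2)
  E: rows 2-9 cols 0-4 z=4 -> covers; best now D (z=2)
Winner: D at z=2

Answer: D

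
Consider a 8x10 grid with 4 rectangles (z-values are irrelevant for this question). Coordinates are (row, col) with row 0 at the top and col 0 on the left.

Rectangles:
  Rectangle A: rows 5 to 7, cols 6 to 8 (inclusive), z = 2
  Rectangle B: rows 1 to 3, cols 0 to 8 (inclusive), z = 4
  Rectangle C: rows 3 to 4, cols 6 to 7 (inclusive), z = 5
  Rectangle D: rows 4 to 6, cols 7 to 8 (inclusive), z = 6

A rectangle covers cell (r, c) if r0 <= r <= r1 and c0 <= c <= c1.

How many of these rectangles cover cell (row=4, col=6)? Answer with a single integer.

Answer: 1

Derivation:
Check cell (4,6):
  A: rows 5-7 cols 6-8 -> outside (row miss)
  B: rows 1-3 cols 0-8 -> outside (row miss)
  C: rows 3-4 cols 6-7 -> covers
  D: rows 4-6 cols 7-8 -> outside (col miss)
Count covering = 1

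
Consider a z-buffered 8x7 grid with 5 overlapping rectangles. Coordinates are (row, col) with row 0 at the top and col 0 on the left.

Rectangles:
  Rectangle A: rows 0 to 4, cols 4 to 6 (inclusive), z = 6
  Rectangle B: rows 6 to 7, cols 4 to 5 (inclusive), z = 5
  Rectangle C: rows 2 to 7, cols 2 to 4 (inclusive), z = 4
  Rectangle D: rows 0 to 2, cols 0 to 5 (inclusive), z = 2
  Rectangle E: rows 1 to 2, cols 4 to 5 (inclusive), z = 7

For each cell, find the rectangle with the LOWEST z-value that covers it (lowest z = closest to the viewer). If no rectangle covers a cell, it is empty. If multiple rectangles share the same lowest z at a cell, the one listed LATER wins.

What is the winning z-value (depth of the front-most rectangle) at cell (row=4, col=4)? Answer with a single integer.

Check cell (4,4):
  A: rows 0-4 cols 4-6 z=6 -> covers; best now A (z=6)
  B: rows 6-7 cols 4-5 -> outside (row miss)
  C: rows 2-7 cols 2-4 z=4 -> covers; best now C (z=4)
  D: rows 0-2 cols 0-5 -> outside (row miss)
  E: rows 1-2 cols 4-5 -> outside (row miss)
Winner: C at z=4

Answer: 4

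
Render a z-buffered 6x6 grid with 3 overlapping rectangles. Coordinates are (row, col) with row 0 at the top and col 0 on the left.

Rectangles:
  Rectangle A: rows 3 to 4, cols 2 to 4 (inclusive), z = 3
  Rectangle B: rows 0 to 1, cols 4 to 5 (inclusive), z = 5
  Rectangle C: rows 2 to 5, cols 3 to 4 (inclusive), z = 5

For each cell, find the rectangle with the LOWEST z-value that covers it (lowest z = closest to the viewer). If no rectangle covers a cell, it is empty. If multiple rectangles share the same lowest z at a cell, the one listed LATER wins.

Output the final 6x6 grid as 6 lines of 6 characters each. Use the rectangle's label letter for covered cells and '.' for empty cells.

....BB
....BB
...CC.
..AAA.
..AAA.
...CC.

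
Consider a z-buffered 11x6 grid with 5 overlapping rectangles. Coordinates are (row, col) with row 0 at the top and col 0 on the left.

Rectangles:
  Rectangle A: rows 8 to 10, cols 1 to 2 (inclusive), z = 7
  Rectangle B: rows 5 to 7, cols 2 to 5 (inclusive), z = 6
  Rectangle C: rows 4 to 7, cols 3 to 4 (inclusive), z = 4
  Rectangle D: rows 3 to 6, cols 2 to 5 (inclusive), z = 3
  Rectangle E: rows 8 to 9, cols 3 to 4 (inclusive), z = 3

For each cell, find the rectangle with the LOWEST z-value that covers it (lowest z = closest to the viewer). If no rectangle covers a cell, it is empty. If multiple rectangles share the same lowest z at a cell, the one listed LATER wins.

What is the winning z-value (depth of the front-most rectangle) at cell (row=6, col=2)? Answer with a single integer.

Check cell (6,2):
  A: rows 8-10 cols 1-2 -> outside (row miss)
  B: rows 5-7 cols 2-5 z=6 -> covers; best now B (z=6)
  C: rows 4-7 cols 3-4 -> outside (col miss)
  D: rows 3-6 cols 2-5 z=3 -> covers; best now D (z=3)
  E: rows 8-9 cols 3-4 -> outside (row miss)
Winner: D at z=3

Answer: 3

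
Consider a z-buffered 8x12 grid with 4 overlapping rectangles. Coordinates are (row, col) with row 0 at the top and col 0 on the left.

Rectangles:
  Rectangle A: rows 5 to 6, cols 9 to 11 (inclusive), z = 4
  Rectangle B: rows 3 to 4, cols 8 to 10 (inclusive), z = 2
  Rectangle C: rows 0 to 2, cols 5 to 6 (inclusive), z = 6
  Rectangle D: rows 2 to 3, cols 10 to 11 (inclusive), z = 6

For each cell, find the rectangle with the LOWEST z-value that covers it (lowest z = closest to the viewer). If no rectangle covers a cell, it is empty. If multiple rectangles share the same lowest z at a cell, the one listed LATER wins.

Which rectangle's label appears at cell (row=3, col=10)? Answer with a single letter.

Check cell (3,10):
  A: rows 5-6 cols 9-11 -> outside (row miss)
  B: rows 3-4 cols 8-10 z=2 -> covers; best now B (z=2)
  C: rows 0-2 cols 5-6 -> outside (row miss)
  D: rows 2-3 cols 10-11 z=6 -> covers; best now B (z=2)
Winner: B at z=2

Answer: B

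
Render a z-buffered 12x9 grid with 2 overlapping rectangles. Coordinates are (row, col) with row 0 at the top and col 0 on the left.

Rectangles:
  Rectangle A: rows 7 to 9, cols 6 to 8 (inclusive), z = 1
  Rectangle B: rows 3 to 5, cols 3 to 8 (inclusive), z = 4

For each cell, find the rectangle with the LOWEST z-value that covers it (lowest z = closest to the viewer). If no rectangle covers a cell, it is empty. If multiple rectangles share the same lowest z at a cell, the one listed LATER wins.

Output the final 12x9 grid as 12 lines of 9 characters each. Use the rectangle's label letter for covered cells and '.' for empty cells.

.........
.........
.........
...BBBBBB
...BBBBBB
...BBBBBB
.........
......AAA
......AAA
......AAA
.........
.........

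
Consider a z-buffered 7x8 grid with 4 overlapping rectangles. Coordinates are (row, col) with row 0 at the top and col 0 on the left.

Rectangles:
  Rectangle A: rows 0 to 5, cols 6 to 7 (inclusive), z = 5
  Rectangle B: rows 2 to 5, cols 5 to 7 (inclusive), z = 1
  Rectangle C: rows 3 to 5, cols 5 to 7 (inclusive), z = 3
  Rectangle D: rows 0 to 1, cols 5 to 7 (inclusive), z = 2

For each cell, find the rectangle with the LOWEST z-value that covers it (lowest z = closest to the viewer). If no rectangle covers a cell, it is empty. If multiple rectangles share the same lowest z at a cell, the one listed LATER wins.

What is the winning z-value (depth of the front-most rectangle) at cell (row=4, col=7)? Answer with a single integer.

Answer: 1

Derivation:
Check cell (4,7):
  A: rows 0-5 cols 6-7 z=5 -> covers; best now A (z=5)
  B: rows 2-5 cols 5-7 z=1 -> covers; best now B (z=1)
  C: rows 3-5 cols 5-7 z=3 -> covers; best now B (z=1)
  D: rows 0-1 cols 5-7 -> outside (row miss)
Winner: B at z=1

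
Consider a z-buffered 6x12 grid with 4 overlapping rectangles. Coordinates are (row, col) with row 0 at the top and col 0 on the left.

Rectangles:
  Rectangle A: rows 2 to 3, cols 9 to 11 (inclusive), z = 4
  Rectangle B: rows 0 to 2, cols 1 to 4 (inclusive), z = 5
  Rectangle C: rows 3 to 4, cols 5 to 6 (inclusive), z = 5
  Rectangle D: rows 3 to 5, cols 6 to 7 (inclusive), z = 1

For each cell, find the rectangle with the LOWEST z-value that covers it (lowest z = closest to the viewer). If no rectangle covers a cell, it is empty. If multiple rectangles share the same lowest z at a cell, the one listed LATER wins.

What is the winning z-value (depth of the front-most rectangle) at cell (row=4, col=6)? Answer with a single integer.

Answer: 1

Derivation:
Check cell (4,6):
  A: rows 2-3 cols 9-11 -> outside (row miss)
  B: rows 0-2 cols 1-4 -> outside (row miss)
  C: rows 3-4 cols 5-6 z=5 -> covers; best now C (z=5)
  D: rows 3-5 cols 6-7 z=1 -> covers; best now D (z=1)
Winner: D at z=1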